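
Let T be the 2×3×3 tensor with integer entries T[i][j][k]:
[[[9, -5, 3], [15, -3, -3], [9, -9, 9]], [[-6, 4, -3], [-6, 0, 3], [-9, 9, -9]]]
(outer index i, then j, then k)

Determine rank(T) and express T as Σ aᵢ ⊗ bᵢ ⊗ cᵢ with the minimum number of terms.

rank(T) = 2

Lower bound: in the mode-2 unfolding of T (rows indexed by j, columns by (i,k)) the 2×2 minor on rows j ∈ {0, 1}, columns (i,k) ∈ {(0,0), (0,1)} is det [[9, -5], [15, -3]] = 48 ≠ 0, so that unfolding has rank ≥ 2 and hence rank(T) ≥ 2 (CP rank is at least every unfolding rank, though it can be larger).
Upper bound: with S_k = T[:,:,k], the two rank-1 terms a₁b₁ᵀ, a₂b₂ᵀ are the rank-1 members of the pencil x·S₀ + y·S₁.
The 2×2 minor of x·S₀ + y·S₁ on rows {0,1}, columns {0,1} is 36·x² − 48·xy + 12·y² = 12·(3·x − y)(x − y), vanishing at (x:y) = (1:3) and (1:1).
M₁ = S₀ + 3·S₁ = [[-6, 6, -18], [6, -6, 18]] = (-6)·[1, -1][1, -1, 3]ᵀ and M₂ = S₀ + S₁ = [[4, 12, 0], [-2, -6, 0]] = 2·[2, -1][1, 3, 0]ᵀ, so take a₁ = [1, -1], b₁ = [1, -1, 3], a₂ = [2, -1], b₂ = [1, 3, 0].
Each slice is an integer combination of E₁ = a₁b₁ᵀ and E₂ = a₂b₂ᵀ: S₀ = 3·E₁ + 3·E₂, S₁ = −3·E₁ − E₂, S₂ = 3·E₁; reading off coefficients, c₁ = [3, -3, 3] and c₂ = [3, -1, 0].
Hence T = [1, -1] ⊗ [1, -1, 3] ⊗ [3, -3, 3] + [2, -1] ⊗ [1, 3, 0] ⊗ [3, -1, 0], so rank(T) ≤ 2.
These bounds meet, so rank(T) = 2.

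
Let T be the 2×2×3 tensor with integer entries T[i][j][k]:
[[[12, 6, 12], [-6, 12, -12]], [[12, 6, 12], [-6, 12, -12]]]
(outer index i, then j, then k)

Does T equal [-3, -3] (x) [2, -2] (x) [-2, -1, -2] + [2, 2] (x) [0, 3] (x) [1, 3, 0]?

Yes

Reconstruct entrywise from the claimed factors. For example, T[1,1,1] = 12 and Σₗ aₗ[1]bₗ[1]cₗ[1] = (-3)·(-2)·(-1) + (2)·(3)·(3) = 12; checking all 12 entries, every one matches. The claim holds.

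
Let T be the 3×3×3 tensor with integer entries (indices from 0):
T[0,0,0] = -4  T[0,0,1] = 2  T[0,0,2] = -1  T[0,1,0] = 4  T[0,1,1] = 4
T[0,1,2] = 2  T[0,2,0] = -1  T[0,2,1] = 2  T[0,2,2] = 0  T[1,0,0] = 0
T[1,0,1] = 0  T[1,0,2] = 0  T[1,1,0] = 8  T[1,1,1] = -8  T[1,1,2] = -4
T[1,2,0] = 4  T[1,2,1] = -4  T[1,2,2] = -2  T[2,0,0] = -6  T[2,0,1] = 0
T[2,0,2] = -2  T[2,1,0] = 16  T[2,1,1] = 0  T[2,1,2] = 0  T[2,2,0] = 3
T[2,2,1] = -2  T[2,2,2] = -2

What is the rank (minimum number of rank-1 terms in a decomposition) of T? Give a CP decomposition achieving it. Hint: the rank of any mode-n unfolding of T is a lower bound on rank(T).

Lower bound: the mode-2 unfolding of T (rows indexed by j, columns by (i,k) = (0,0), (0,1), (0,2), (1,0), (1,1), (1,2), (2,0), (2,1), (2,2)) is [[-4, 2, -1, 0, 0, 0, -6, 0, -2], [4, 4, 2, 8, -8, -4, 16, 0, 0], [-1, 2, 0, 4, -4, -2, 3, -2, -2]].
There the 3×3 minor on rows j ∈ {0, 1, 2}, columns (i,k) ∈ {(0,0), (0,1), (1,0)} is det [[-4, 2, 0], [4, 4, 8], [-1, 2, 4]] = -48 ≠ 0, so this unfolding has rank ≥ 3; CP rank is at least every unfolding rank, so rank(T) ≥ 3. (Flattening ranks never certify an upper bound on CP rank; for that we must actually write T with 3 rank-1 terms.)
Upper bound: T is a sum of 3 rank-1 terms, T = (0, 1, 1) ⊗ (0, 2, 1) ⊗ (4, -4, -2) + (1, 0, 1) ⊗ (2, 0, 1) ⊗ (-1, 2, 0) + (1, 0, 2) ⊗ (1, -2, 0) ⊗ (-2, -2, -1) (written with every a and b primitive with positive leading entry and the scale carried by c; CP decompositions are not unique, and this one is verified by expanding entrywise), so rank(T) ≤ 3.
These bounds meet, so rank(T) = 3.
Check entry T[1,2,0] = 4: (1)·(1)·(4) + (0)·(1)·(-1) + (0)·(0)·(-2) = 4.

rank(T) = 3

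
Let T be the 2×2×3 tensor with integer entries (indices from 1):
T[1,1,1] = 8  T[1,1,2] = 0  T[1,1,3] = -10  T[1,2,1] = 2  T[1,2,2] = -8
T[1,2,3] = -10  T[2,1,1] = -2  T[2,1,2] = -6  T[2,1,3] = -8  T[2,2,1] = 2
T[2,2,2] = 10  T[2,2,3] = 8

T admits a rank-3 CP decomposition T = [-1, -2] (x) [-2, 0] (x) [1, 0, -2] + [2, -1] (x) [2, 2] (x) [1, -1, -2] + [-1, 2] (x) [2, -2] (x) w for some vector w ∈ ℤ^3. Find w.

Subtract the known terms from T to get the rank-1 residual R = [-1, 2] (x) [2, -2] (x) w, so R[i,j,k] = a[i]·b[j]·w[k]. Pick indices with nonzero a[1]·b[1] = (-1)·(2) = -2. Only the fibre through (1,1,·) is needed: R[1,1,:] = T[1,1,:] − Σₗ aₗ[1]bₗ[1]cₗ = [8, 0, -10] − (-1)·(-2)·[1, 0, -2] − (2)·(2)·[1, -1, -2] = [2, 4, 2]. Then w[k] = R[1,1,k] / -2 for each k, giving w = [2, 4, 2] / -2 = [-1, -2, -1].

w = [-1, -2, -1]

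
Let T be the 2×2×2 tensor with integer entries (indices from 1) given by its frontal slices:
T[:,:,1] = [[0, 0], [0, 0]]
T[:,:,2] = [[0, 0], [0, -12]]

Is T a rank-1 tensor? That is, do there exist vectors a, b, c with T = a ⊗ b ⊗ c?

The mode-1 fibre T[:,2,2] = [0, -12] gives a = [0, 1] (primitive direction); the mode-2 fibre T[2,:,2] = [0, -12] gives b = [0, 1]; then c[k] = T[2,2,k] / (a[2]·b[2]) = [0, -12] / 1 = [0, -12].
Expanding [0, 1] ⊗ [0, 1] ⊗ [0, -12] reproduces all 8 entries of T, so T = [0, 1] ⊗ [0, 1] ⊗ [0, -12] and rank(T) ≤ 1.
Equivalently every frontal slice T[:,:,k] is c[k] times the rank-1 matrix [0, 1] ⊗ [0, 1]. So T has rank 1 (it is nonzero).

Yes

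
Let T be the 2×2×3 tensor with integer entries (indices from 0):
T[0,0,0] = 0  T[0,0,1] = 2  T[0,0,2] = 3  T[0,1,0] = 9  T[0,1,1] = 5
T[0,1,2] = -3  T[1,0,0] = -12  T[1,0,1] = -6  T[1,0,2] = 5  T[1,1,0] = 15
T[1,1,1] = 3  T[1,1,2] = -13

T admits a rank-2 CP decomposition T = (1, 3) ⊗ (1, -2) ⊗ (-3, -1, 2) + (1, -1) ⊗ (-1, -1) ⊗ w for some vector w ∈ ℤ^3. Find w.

Subtract the known terms from T to get the rank-1 residual R = (1, -1) ⊗ (-1, -1) ⊗ w, so R[i,j,k] = a[i]·b[j]·w[k]. Pick indices with nonzero a[0]·b[0] = (1)·(-1) = -1. Only the fibre through (0,0,·) is needed: R[0,0,:] = T[0,0,:] − Σₗ aₗ[0]bₗ[0]cₗ = [0, 2, 3] − (1)·(1)·(-3, -1, 2) = [3, 3, 1]. Then w[k] = R[0,0,k] / -1 for each k, giving w = [3, 3, 1] / -1 = (-3, -3, -1).

w = (-3, -3, -1)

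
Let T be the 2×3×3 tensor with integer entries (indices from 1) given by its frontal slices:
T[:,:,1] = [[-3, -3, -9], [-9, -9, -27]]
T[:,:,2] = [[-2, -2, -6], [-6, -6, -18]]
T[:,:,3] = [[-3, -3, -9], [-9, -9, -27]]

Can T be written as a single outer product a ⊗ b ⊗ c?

The mode-1 fibre T[:,1,1] = [-3, -9] gives a = [1, 3] (primitive direction); the mode-2 fibre T[1,:,1] = [-3, -3, -9] gives b = [1, 1, 3]; then c[k] = T[1,1,k] / (a[1]·b[1]) = [-3, -2, -3] / 1 = [-3, -2, -3].
Expanding [1, 3] ⊗ [1, 1, 3] ⊗ [-3, -2, -3] reproduces all 18 entries of T, so T = [1, 3] ⊗ [1, 1, 3] ⊗ [-3, -2, -3] and rank(T) ≤ 1.
Equivalently every frontal slice T[:,:,k] is c[k] times the rank-1 matrix [1, 3] ⊗ [1, 1, 3]. So T has rank 1 (it is nonzero).

Yes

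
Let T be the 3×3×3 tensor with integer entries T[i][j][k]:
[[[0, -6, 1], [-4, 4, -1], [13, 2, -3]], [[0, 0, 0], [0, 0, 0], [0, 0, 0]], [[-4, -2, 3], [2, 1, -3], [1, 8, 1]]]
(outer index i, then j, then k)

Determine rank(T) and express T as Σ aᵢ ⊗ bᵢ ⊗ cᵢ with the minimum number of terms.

Lower bound: the mode-2 unfolding of T (rows indexed by j, columns by (i,k) = (0,0), (0,1), (0,2), (1,0), (1,1), (1,2), (2,0), (2,1), (2,2)) is [[0, -6, 1, 0, 0, 0, -4, -2, 3], [-4, 4, -1, 0, 0, 0, 2, 1, -3], [13, 2, -3, 0, 0, 0, 1, 8, 1]].
There the 3×3 minor on rows j ∈ {0, 1, 2}, columns (i,k) ∈ {(0,0), (0,1), (0,2)} is det [[0, -6, 1], [-4, 4, -1], [13, 2, -3]] = 90 ≠ 0, so this unfolding has rank ≥ 3; CP rank is at least every unfolding rank, so rank(T) ≥ 3. (Flattening ranks never certify an upper bound on CP rank; for that we must actually write T with 3 rank-1 terms.)
Upper bound: T is a sum of 3 rank-1 terms, T = [1, 0, -1] ⊗ [1, -1, 2] ⊗ [2, -2, -1] + [1, 0, 1] ⊗ [2, -2, -1] ⊗ [-1, -2, 1] + [2, 0, 1] ⊗ [0, 1, -2] ⊗ [-2, -1, 0] (one valid choice — decompositions are not unique — normalised so each a, b is primitive with positive first nonzero entry; check it by expanding all entries), so rank(T) ≤ 3.
These bounds meet, so rank(T) = 3.
Check entry T[1,1,1] = 0: (0)·(-1)·(-2) + (0)·(-2)·(-2) + (0)·(1)·(-1) = 0.

rank(T) = 3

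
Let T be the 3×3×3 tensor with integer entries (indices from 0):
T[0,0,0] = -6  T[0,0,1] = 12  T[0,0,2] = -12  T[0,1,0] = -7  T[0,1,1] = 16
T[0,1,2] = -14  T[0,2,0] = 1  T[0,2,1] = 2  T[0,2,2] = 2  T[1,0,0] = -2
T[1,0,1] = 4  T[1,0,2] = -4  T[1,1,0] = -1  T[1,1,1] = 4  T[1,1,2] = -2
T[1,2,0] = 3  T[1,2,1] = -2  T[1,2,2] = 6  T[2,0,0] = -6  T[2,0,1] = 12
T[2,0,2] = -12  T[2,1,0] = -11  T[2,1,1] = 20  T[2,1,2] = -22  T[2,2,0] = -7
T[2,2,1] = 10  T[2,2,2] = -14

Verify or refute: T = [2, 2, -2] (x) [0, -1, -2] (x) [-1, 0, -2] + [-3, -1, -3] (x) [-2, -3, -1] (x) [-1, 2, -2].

No

Reconstruct entry (0,1,1) from the claimed factors: Σₗ aₗ[0]bₗ[1]cₗ[1] = (2)·(-1)·(0) + (-3)·(-3)·(2) = 18, but T[0,1,1] = 16. The claim is false.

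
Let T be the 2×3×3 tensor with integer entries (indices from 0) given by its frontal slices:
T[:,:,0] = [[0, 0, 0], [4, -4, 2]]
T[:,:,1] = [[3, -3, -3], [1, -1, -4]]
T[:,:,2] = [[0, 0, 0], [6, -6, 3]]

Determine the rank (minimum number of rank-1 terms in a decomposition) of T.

Lower bound: the mode-2 unfolding of T (rows indexed by j, columns by (i,k) = (0,0), (0,1), (0,2), (1,0), (1,1), (1,2)) is [[0, 3, 0, 4, 1, 6], [0, -3, 0, -4, -1, -6], [0, -3, 0, 2, -4, 3]].
There the 2×2 minor on rows j ∈ {0, 2}, columns (i,k) ∈ {(0,1), (1,0)} is det [[3, 4], [-3, 2]] = 18 ≠ 0, so this unfolding has rank ≥ 2; CP rank is at least every unfolding rank, so rank(T) ≥ 2. (Flattening ranks never certify an upper bound on CP rank; for that we must actually write T with 2 rank-1 terms.)
Upper bound — finding two terms. Write S_k = T[:,:,k] for the frontal slices: S₀ = [[0, 0, 0], [4, -4, 2]], S₁ = [[3, -3, -3], [1, -1, -4]], S₂ = [[0, 0, 0], [6, -6, 3]].
If T = a₁ ⊗ b₁ ⊗ c₁ + a₂ ⊗ b₂ ⊗ c₂ then each S_k = c₁[k]·a₁b₁ᵀ + c₂[k]·a₂b₂ᵀ. S₀ and S₁ are linearly independent, so a₁b₁ᵀ and a₂b₂ᵀ must span the same plane of matrices: they are the rank-1 matrices of the form x·S₀ + y·S₁.
The 2×2 minor of x·S₀ + y·S₁ on rows {0,1}, columns {0,2} is 18·xy − 9·y² = 9·(2·x − y)(y), vanishing at (x:y) = (1:2) and (1:0).
M₁ = S₀ + 2·S₁ = [[6, -6, -6], [6, -6, -6]] = 6·[1, 1][1, -1, -1]ᵀ and M₂ = S₀ = [[0, 0, 0], [4, -4, 2]] = 2·[0, 1][2, -2, 1]ᵀ, so take a₁ = [1, 1], b₁ = [1, -1, -1], a₂ = [0, 1], b₂ = [2, -2, 1].
Each slice is an integer combination of E₁ = a₁b₁ᵀ and E₂ = a₂b₂ᵀ: S₀ = 2·E₂, S₁ = 3·E₁ − E₂, S₂ = 3·E₂; reading off coefficients, c₁ = [0, 3, 0] and c₂ = [2, -1, 3].
Hence T = [1, 1] ⊗ [1, -1, -1] ⊗ [0, 3, 0] + [0, 1] ⊗ [2, -2, 1] ⊗ [2, -1, 3], so rank(T) ≤ 2.
These bounds meet, so rank(T) = 2.

2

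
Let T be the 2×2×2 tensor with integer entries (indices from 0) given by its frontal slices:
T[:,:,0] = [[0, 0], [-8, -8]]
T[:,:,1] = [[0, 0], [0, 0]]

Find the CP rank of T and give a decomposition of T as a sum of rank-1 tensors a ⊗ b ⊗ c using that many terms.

rank(T) = 1

Lower bound: T ≠ 0 (e.g. T[1,0,0] = -8), so rank(T) ≥ 1.
Upper bound: the mode-1 fibre T[:,0,0] = [0, -8] gives a = [0, 1] (primitive direction); the mode-2 fibre T[1,:,0] = [-8, -8] gives b = [1, 1]; then c[k] = T[1,0,k] / (a[1]·b[0]) = [-8, 0] / 1 = [-8, 0].
Expanding [0, 1] ⊗ [1, 1] ⊗ [-8, 0] reproduces all 8 entries of T, so T = [0, 1] ⊗ [1, 1] ⊗ [-8, 0] and rank(T) ≤ 1.
These bounds meet, so rank(T) = 1.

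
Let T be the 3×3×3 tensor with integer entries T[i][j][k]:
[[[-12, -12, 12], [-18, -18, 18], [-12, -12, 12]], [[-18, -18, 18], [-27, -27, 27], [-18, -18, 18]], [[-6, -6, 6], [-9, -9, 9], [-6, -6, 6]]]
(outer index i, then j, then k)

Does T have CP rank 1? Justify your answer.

Yes

If T = a ⊗ b ⊗ c then every fibre of T is a multiple of the corresponding factor, so read the factors off the fibres through the nonzero entry T[0,0,0] = -12.
The mode-1 fibre T[:,0,0] = [-12, -18, -6] gives a = [2, 3, 1] (primitive direction); the mode-2 fibre T[0,:,0] = [-12, -18, -12] gives b = [2, 3, 2]; then c[k] = T[0,0,k] / (a[0]·b[0]) = [-12, -12, 12] / 4 = [-3, -3, 3].
Expanding [2, 3, 1] ⊗ [2, 3, 2] ⊗ [-3, -3, 3] reproduces all 27 entries of T, so T = [2, 3, 1] ⊗ [2, 3, 2] ⊗ [-3, -3, 3] and rank(T) ≤ 1.
Equivalently every frontal slice T[:,:,k] is c[k] times the rank-1 matrix [2, 3, 1] ⊗ [2, 3, 2]. So T has rank 1 (it is nonzero).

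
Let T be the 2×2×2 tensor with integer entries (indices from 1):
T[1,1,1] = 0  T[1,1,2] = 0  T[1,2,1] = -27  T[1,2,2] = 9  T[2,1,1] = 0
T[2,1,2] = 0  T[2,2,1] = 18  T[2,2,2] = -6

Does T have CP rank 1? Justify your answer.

Yes

If T = a ∘ b ∘ c then every fibre of T is a multiple of the corresponding factor, so read the factors off the fibres through the nonzero entry T[1,2,1] = -27.
The mode-1 fibre T[:,2,1] = [-27, 18] gives a = [3, -2] (primitive direction); the mode-2 fibre T[1,:,1] = [0, -27] gives b = [0, 1]; then c[k] = T[1,2,k] / (a[1]·b[2]) = [-27, 9] / 3 = [-9, 3].
Expanding [3, -2] ∘ [0, 1] ∘ [-9, 3] reproduces all 8 entries of T, so T = [3, -2] ∘ [0, 1] ∘ [-9, 3] and rank(T) ≤ 1.
Equivalently every frontal slice T[:,:,k] is c[k] times the rank-1 matrix [3, -2] ∘ [0, 1]. So T has rank 1 (it is nonzero).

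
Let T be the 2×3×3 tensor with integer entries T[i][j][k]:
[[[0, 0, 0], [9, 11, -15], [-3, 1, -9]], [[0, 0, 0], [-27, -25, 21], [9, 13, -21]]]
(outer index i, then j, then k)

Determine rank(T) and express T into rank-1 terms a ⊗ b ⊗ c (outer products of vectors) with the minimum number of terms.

Lower bound: the mode-2 unfolding of T (rows indexed by j, columns by (i,k) = (0,0), (0,1), (0,2), (1,0), (1,1), (1,2)) is [[0, 0, 0, 0, 0, 0], [9, 11, -15, -27, -25, 21], [-3, 1, -9, 9, 13, -21]].
There the 2×2 minor on rows j ∈ {1, 2}, columns (i,k) ∈ {(0,0), (0,1)} is det [[9, 11], [-3, 1]] = 42 ≠ 0, so this unfolding has rank ≥ 2; CP rank is at least every unfolding rank, so rank(T) ≥ 2. (Unfolding ranks only ever bound the CP rank from below — rank(T) can be strictly larger than all of them — so the matching upper bound has to come from an explicit 2-term decomposition.)
Upper bound — finding two terms. Write S_k = T[:,:,k] for the frontal slices: S₀ = [[0, 9, -3], [0, -27, 9]], S₁ = [[0, 11, 1], [0, -25, 13]], S₂ = [[0, -15, -9], [0, 21, -21]].
If T = a₁ ⊗ b₁ ⊗ c₁ + a₂ ⊗ b₂ ⊗ c₂ then each S_k = c₁[k]·a₁b₁ᵀ + c₂[k]·a₂b₂ᵀ. S₀ and S₁ are linearly independent, so a₁b₁ᵀ and a₂b₂ᵀ must span the same plane of matrices: they are the rank-1 matrices of the form x·S₀ + y·S₁.
The 2×2 minor of x·S₀ + y·S₁ on rows {0,1}, columns {1,2} is 168·xy + 168·y² = 168·(y)(x + y), vanishing at (x:y) = (1:0) and (1:-1).
M₁ = S₀ = [[0, 9, -3], [0, -27, 9]] = 3·(1, -3)(0, 3, -1)ᵀ and M₂ = S₀ − S₁ = [[0, -2, -4], [0, -2, -4]] = (-2)·(1, 1)(0, 1, 2)ᵀ, so take a₁ = (1, -3), b₁ = (0, 3, -1), a₂ = (1, 1), b₂ = (0, 1, 2).
Each slice is an integer combination of E₁ = a₁b₁ᵀ and E₂ = a₂b₂ᵀ: S₀ = 3·E₁, S₁ = 3·E₁ + 2·E₂, S₂ = −3·E₁ − 6·E₂; reading off coefficients, c₁ = (3, 3, -3) and c₂ = (0, 2, -6).
Hence T = (1, -3) ⊗ (0, 3, -1) ⊗ (3, 3, -3) + (1, 1) ⊗ (0, 1, 2) ⊗ (0, 2, -6), so rank(T) ≤ 2.
These bounds meet, so rank(T) = 2.

rank(T) = 2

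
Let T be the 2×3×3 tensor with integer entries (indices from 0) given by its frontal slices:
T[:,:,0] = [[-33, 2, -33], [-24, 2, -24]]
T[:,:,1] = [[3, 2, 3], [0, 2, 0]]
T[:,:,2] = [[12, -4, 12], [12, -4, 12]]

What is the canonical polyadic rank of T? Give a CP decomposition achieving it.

rank(T) = 2

Lower bound: the mode-2 unfolding of T (rows indexed by j, columns by (i,k) = (0,0), (0,1), (0,2), (1,0), (1,1), (1,2)) is [[-33, 3, 12, -24, 0, 12], [2, 2, -4, 2, 2, -4], [-33, 3, 12, -24, 0, 12]].
There the 2×2 minor on rows j ∈ {0, 1}, columns (i,k) ∈ {(0,0), (0,1)} is det [[-33, 3], [2, 2]] = -72 ≠ 0, so this unfolding has rank ≥ 2; CP rank is at least every unfolding rank, so rank(T) ≥ 2. (Unfolding ranks only ever bound the CP rank from below — rank(T) can be strictly larger than all of them — so the matching upper bound has to come from an explicit 2-term decomposition.)
Upper bound — finding two terms. Write S_k = T[:,:,k] for the frontal slices: S₀ = [[-33, 2, -33], [-24, 2, -24]], S₁ = [[3, 2, 3], [0, 2, 0]], S₂ = [[12, -4, 12], [12, -4, 12]].
If T = a₁ ⊗ b₁ ⊗ c₁ + a₂ ⊗ b₂ ⊗ c₂ then each S_k = c₁[k]·a₁b₁ᵀ + c₂[k]·a₂b₂ᵀ. S₀ and S₁ are linearly independent, so a₁b₁ᵀ and a₂b₂ᵀ must span the same plane of matrices: they are the rank-1 matrices of the form x·S₀ + y·S₁.
The 2×2 minor of x·S₀ + y·S₁ on rows {0,1}, columns {0,1} is −18·x² − 12·xy + 6·y² = (-6)·(3·x − y)(x + y), vanishing at (x:y) = (1:3) and (1:-1).
M₁ = S₀ + 3·S₁ = [[-24, 8, -24], [-24, 8, -24]] = (-8)·[1, 1][3, -1, 3]ᵀ and M₂ = S₀ − S₁ = [[-36, 0, -36], [-24, 0, -24]] = (-12)·[3, 2][1, 0, 1]ᵀ, so take a₁ = [1, 1], b₁ = [3, -1, 3], a₂ = [3, 2], b₂ = [1, 0, 1].
Each slice is an integer combination of E₁ = a₁b₁ᵀ and E₂ = a₂b₂ᵀ: S₀ = −2·E₁ − 9·E₂, S₁ = −2·E₁ + 3·E₂, S₂ = 4·E₁; reading off coefficients, c₁ = [-2, -2, 4] and c₂ = [-9, 3, 0].
Hence T = [1, 1] ⊗ [3, -1, 3] ⊗ [-2, -2, 4] + [3, 2] ⊗ [1, 0, 1] ⊗ [-9, 3, 0], so rank(T) ≤ 2.
These bounds meet, so rank(T) = 2.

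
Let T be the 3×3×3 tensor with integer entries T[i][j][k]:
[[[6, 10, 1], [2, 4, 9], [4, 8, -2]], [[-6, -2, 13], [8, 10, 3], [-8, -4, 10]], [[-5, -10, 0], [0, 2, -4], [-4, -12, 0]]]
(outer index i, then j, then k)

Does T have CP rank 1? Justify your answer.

The mode-2 unfolding of T (rows indexed by j, columns by (i,k) = (0,0), (0,1), (0,2), (1,0), (1,1), (1,2), (2,0), (2,1), (2,2)) is [[6, 10, 1, -6, -2, 13, -5, -10, 0], [2, 4, 9, 8, 10, 3, 0, 2, -4], [4, 8, -2, -8, -4, 10, -4, -12, 0]].
There the 3×3 minor on rows j ∈ {0, 1, 2}, columns (i,k) ∈ {(0,0), (0,1), (0,2)} is det [[6, 10, 1], [2, 4, 9], [4, 8, -2]] = -80 ≠ 0, so this unfolding has rank ≥ 3; CP rank is at least every unfolding rank, so rank(T) ≥ 3.
In particular rank(T) ≥ 3 > 1, so T is not rank-1.

No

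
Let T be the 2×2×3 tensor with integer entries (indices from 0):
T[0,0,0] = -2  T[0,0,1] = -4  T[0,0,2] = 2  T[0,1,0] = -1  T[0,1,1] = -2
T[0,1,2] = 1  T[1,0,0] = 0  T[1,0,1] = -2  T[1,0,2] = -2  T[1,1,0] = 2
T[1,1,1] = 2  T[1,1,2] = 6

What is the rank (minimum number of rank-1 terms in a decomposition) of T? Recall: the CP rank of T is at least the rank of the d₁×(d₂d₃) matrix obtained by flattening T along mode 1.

3

Lower bound: the mode-3 unfolding of T (rows indexed by k, columns by (i,j) = (0,0), (0,1), (1,0), (1,1)) is [[-2, -1, 0, 2], [-4, -2, -2, 2], [2, 1, -2, 6]].
There the 3×3 minor on rows k ∈ {0, 1, 2}, columns (i,j) ∈ {(0,0), (1,0), (1,1)} is det [[-2, 0, 2], [-4, -2, 2], [2, -2, 6]] = 40 ≠ 0, so this unfolding has rank ≥ 3; CP rank is at least every unfolding rank, so rank(T) ≥ 3. (This is only a lower bound: in general the CP rank may exceed every unfolding rank, so we still need to exhibit 3 rank-1 terms summing to T.)
Upper bound: T is a sum of 3 rank-1 terms, T = [0, 1] ⊗ [0, 1] ⊗ [2, -2, 2] + [0, 1] ⊗ [1, -2] ⊗ [0, -2, -2] + [1, 0] ⊗ [2, 1] ⊗ [-1, -2, 1] (one valid choice — decompositions are not unique — normalised so each a, b is primitive with positive first nonzero entry; check it by expanding all entries), so rank(T) ≤ 3.
These bounds meet, so rank(T) = 3.
Check entry T[0,1,0] = -1: (0)·(1)·(2) + (0)·(-2)·(0) + (1)·(1)·(-1) = -1.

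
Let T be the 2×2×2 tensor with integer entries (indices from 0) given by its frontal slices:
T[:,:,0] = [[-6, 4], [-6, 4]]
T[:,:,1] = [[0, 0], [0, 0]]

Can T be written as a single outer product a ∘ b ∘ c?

If T = a ∘ b ∘ c then every fibre of T is a multiple of the corresponding factor, so read the factors off the fibres through the nonzero entry T[0,0,0] = -6.
The mode-1 fibre T[:,0,0] = [-6, -6] gives a = [1, 1] (primitive direction); the mode-2 fibre T[0,:,0] = [-6, 4] gives b = [3, -2]; then c[k] = T[0,0,k] / (a[0]·b[0]) = [-6, 0] / 3 = [-2, 0].
Expanding [1, 1] ∘ [3, -2] ∘ [-2, 0] reproduces all 8 entries of T, so T = [1, 1] ∘ [3, -2] ∘ [-2, 0] and rank(T) ≤ 1.
Equivalently every frontal slice T[:,:,k] is c[k] times the rank-1 matrix [1, 1] ∘ [3, -2]. So T has rank 1 (it is nonzero).

Yes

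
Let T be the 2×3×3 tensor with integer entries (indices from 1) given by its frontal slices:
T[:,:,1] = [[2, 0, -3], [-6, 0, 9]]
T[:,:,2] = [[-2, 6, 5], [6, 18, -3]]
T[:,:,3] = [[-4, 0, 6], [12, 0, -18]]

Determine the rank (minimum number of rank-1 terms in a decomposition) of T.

2

Lower bound: the mode-3 unfolding of T (rows indexed by k, columns by (i,j) = (1,1), (1,2), (1,3), (2,1), (2,2), (2,3)) is [[2, 0, -3, -6, 0, 9], [-2, 6, 5, 6, 18, -3], [-4, 0, 6, 12, 0, -18]].
There the 2×2 minor on rows k ∈ {1, 2}, columns (i,j) ∈ {(1,1), (1,2)} is det [[2, 0], [-2, 6]] = 12 ≠ 0, so this unfolding has rank ≥ 2; CP rank is at least every unfolding rank, so rank(T) ≥ 2. (Unfolding ranks only ever bound the CP rank from below — rank(T) can be strictly larger than all of them — so the matching upper bound has to come from an explicit 2-term decomposition.)
Upper bound — finding two terms. Write S_k = T[:,:,k] for the frontal slices: S₁ = [[2, 0, -3], [-6, 0, 9]], S₂ = [[-2, 6, 5], [6, 18, -3]], S₃ = [[-4, 0, 6], [12, 0, -18]].
If T = a₁ ⊗ b₁ ⊗ c₁ + a₂ ⊗ b₂ ⊗ c₂ then each S_k = c₁[k]·a₁b₁ᵀ + c₂[k]·a₂b₂ᵀ. S₁ and S₂ are linearly independent, so a₁b₁ᵀ and a₂b₂ᵀ must span the same plane of matrices: they are the rank-1 matrices of the form x·S₁ + y·S₂.
The 2×2 minor of x·S₁ + y·S₂ on rows {1,2}, columns {1,2} is 72·xy − 72·y² = 72·(x − y)(y), vanishing at (x:y) = (1:1) and (1:0).
M₁ = S₁ + S₂ = [[0, 6, 2], [0, 18, 6]] = 2·[1, 3][0, 3, 1]ᵀ and M₂ = S₁ = [[2, 0, -3], [-6, 0, 9]] = [1, -3][2, 0, -3]ᵀ, so take a₁ = [1, 3], b₁ = [0, 3, 1], a₂ = [1, -3], b₂ = [2, 0, -3].
Each slice is an integer combination of E₁ = a₁b₁ᵀ and E₂ = a₂b₂ᵀ: S₁ = E₂, S₂ = 2·E₁ − E₂, S₃ = −2·E₂; reading off coefficients, c₁ = [0, 2, 0] and c₂ = [1, -1, -2].
Hence T = [1, 3] ⊗ [0, 3, 1] ⊗ [0, 2, 0] + [1, -3] ⊗ [2, 0, -3] ⊗ [1, -1, -2], so rank(T) ≤ 2.
These bounds meet, so rank(T) = 2.
Check entry T[2,3,3] = -18: (3)·(1)·(0) + (-3)·(-3)·(-2) = -18.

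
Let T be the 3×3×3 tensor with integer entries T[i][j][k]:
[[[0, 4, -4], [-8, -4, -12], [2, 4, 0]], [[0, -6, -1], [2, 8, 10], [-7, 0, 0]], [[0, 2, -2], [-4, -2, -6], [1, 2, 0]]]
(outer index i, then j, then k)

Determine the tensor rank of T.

3

Lower bound: the mode-3 unfolding of T (rows indexed by k, columns by (i,j) = (0,0), (0,1), (0,2), (1,0), (1,1), (1,2), (2,0), (2,1), (2,2)) is [[0, -8, 2, 0, 2, -7, 0, -4, 1], [4, -4, 4, -6, 8, 0, 2, -2, 2], [-4, -12, 0, -1, 10, 0, -2, -6, 0]].
There the 3×3 minor on rows k ∈ {0, 1, 2}, columns (i,j) ∈ {(0,0), (0,1), (1,0)} is det [[0, -8, 0], [4, -4, -6], [-4, -12, -1]] = -224 ≠ 0, so this unfolding has rank ≥ 3; CP rank is at least every unfolding rank, so rank(T) ≥ 3. (Flattening ranks never certify an upper bound on CP rank; for that we must actually write T with 3 rank-1 terms.)
Upper bound: T is a sum of 3 rank-1 terms, T = [0, 1, 0] ⊗ [1, -2, -2] ⊗ [2, -2, -1] + [2, -2, 1] ⊗ [1, -1, 1] ⊗ [2, 2, 2] + [2, -1, 1] ⊗ [2, 2, 1] ⊗ [-1, 0, -2] (one valid choice — decompositions are not unique — normalised so each a, b is primitive with positive first nonzero entry; check it by expanding all entries), so rank(T) ≤ 3.
These bounds meet, so rank(T) = 3.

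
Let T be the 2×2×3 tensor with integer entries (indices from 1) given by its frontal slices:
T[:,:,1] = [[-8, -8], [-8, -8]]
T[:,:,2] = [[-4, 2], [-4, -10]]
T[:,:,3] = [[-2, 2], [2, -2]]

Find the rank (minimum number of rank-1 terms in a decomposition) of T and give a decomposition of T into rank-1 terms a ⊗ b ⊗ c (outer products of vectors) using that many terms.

Lower bound: the mode-3 unfolding of T (rows indexed by k, columns by (i,j) = (1,1), (1,2), (2,1), (2,2)) is [[-8, -8, -8, -8], [-4, 2, -4, -10], [-2, 2, 2, -2]].
There the 3×3 minor on rows k ∈ {1, 2, 3}, columns (i,j) ∈ {(1,1), (1,2), (2,1)} is det [[-8, -8, -8], [-4, 2, -4], [-2, 2, 2]] = -192 ≠ 0, so this unfolding has rank ≥ 3; CP rank is at least every unfolding rank, so rank(T) ≥ 3. (This is only a lower bound: in general the CP rank may exceed every unfolding rank, so we still need to exhibit 3 rank-1 terms summing to T.)
Upper bound: T is a sum of 3 rank-1 terms, T = [1, -1] ⊗ [1, -1] ⊗ [0, -2, -2] + [1, -1] ⊗ [1, 2] ⊗ [0, 2, 0] + [1, 1] ⊗ [1, 1] ⊗ [-8, -4, 0] (one valid choice — decompositions are not unique — normalised so each a, b is primitive with positive first nonzero entry; check it by expanding all entries), so rank(T) ≤ 3.
These bounds meet, so rank(T) = 3.

rank(T) = 3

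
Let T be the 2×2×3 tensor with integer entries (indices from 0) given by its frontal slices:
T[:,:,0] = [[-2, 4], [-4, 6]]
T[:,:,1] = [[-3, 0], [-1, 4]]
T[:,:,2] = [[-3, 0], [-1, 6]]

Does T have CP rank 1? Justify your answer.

No

The mode-3 unfolding of T (rows indexed by k, columns by (i,j) = (0,0), (0,1), (1,0), (1,1)) is [[-2, 4, -4, 6], [-3, 0, -1, 4], [-3, 0, -1, 6]].
There the 3×3 minor on rows k ∈ {0, 1, 2}, columns (i,j) ∈ {(0,0), (0,1), (1,1)} is det [[-2, 4, 6], [-3, 0, 4], [-3, 0, 6]] = 24 ≠ 0, so this unfolding has rank ≥ 3; CP rank is at least every unfolding rank, so rank(T) ≥ 3.
In particular rank(T) ≥ 3 > 1, so T is not rank-1.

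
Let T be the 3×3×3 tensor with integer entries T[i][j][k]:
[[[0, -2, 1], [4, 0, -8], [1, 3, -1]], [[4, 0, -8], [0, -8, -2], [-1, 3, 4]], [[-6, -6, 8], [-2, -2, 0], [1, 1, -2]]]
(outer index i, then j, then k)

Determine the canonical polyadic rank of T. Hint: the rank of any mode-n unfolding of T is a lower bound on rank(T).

Lower bound: the mode-2 unfolding of T (rows indexed by j, columns by (i,k) = (0,0), (0,1), (0,2), (1,0), (1,1), (1,2), (2,0), (2,1), (2,2)) is [[0, -2, 1, 4, 0, -8, -6, -6, 8], [4, 0, -8, 0, -8, -2, -2, -2, 0], [1, 3, -1, -1, 3, 4, 1, 1, -2]].
There the 3×3 minor on rows j ∈ {0, 1, 2}, columns (i,k) ∈ {(0,0), (0,1), (0,2)} is det [[0, -2, 1], [4, 0, -8], [1, 3, -1]] = 20 ≠ 0, so this unfolding has rank ≥ 3; CP rank is at least every unfolding rank, so rank(T) ≥ 3. (This is only a lower bound: in general the CP rank may exceed every unfolding rank, so we still need to exhibit 3 rank-1 terms summing to T.)
Upper bound: T is a sum of 3 rank-1 terms, T = [1, -1, 1] ⊗ [2, -2, -1] ⊗ [-1, -1, 2] + [1, 1, -2] ⊗ [1, 1, 0] ⊗ [2, 2, -2] + [1, 2, 0] ⊗ [1, 2, -1] ⊗ [0, -2, -1] (written with every a and b primitive with positive leading entry and the scale carried by c; CP decompositions are not unique, and this one is verified by expanding entrywise), so rank(T) ≤ 3.
These bounds meet, so rank(T) = 3.

3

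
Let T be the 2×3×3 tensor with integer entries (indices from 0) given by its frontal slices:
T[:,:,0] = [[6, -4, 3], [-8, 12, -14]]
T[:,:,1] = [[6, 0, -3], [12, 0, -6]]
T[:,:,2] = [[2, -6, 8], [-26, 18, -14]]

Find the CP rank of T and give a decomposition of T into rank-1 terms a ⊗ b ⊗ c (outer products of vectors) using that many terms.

Lower bound: the mode-2 unfolding of T (rows indexed by j, columns by (i,k) = (0,0), (0,1), (0,2), (1,0), (1,1), (1,2)) is [[6, 6, 2, -8, 12, -26], [-4, 0, -6, 12, 0, 18], [3, -3, 8, -14, -6, -14]].
There the 2×2 minor on rows j ∈ {0, 1}, columns (i,k) ∈ {(0,0), (0,1)} is det [[6, 6], [-4, 0]] = 24 ≠ 0, so this unfolding has rank ≥ 2; CP rank is at least every unfolding rank, so rank(T) ≥ 2. (Unfolding ranks only ever bound the CP rank from below — rank(T) can be strictly larger than all of them — so the matching upper bound has to come from an explicit 2-term decomposition.)
Upper bound — finding two terms. Write S_k = T[:,:,k] for the frontal slices: S₀ = [[6, -4, 3], [-8, 12, -14]], S₁ = [[6, 0, -3], [12, 0, -6]], S₂ = [[2, -6, 8], [-26, 18, -14]].
If T = a₁ ⊗ b₁ ⊗ c₁ + a₂ ⊗ b₂ ⊗ c₂ then each S_k = c₁[k]·a₁b₁ᵀ + c₂[k]·a₂b₂ᵀ. S₀ and S₁ are linearly independent, so a₁b₁ᵀ and a₂b₂ᵀ must span the same plane of matrices: they are the rank-1 matrices of the form x·S₀ + y·S₁.
The 2×2 minor of x·S₀ + y·S₁ on rows {0,1}, columns {0,1} is 40·x² + 120·xy = 40·(x + 3·y)(x), vanishing at (x:y) = (3:-1) and (0:1).
M₁ = 3·S₀ − S₁ = [[12, -12, 12], [-36, 36, -36]] = 12·[1, -3][1, -1, 1]ᵀ and M₂ = S₁ = [[6, 0, -3], [12, 0, -6]] = 3·[1, 2][2, 0, -1]ᵀ, so take a₁ = [1, -3], b₁ = [1, -1, 1], a₂ = [1, 2], b₂ = [2, 0, -1].
Each slice is an integer combination of E₁ = a₁b₁ᵀ and E₂ = a₂b₂ᵀ: S₀ = 4·E₁ + E₂, S₁ = 3·E₂, S₂ = 6·E₁ − 2·E₂; reading off coefficients, c₁ = [4, 0, 6] and c₂ = [1, 3, -2].
Hence T = [1, -3] ⊗ [1, -1, 1] ⊗ [4, 0, 6] + [1, 2] ⊗ [2, 0, -1] ⊗ [1, 3, -2], so rank(T) ≤ 2.
These bounds meet, so rank(T) = 2.

rank(T) = 2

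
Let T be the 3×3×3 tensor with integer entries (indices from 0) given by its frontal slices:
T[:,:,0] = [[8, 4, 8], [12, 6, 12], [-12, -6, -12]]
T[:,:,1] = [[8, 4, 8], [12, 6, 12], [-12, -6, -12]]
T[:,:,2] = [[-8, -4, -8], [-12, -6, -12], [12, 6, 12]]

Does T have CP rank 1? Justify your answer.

If T = a ⊗ b ⊗ c then every fibre of T is a multiple of the corresponding factor, so read the factors off the fibres through the nonzero entry T[0,0,0] = 8.
The mode-1 fibre T[:,0,0] = [8, 12, -12] gives a = (2, 3, -3) (primitive direction); the mode-2 fibre T[0,:,0] = [8, 4, 8] gives b = (2, 1, 2); then c[k] = T[0,0,k] / (a[0]·b[0]) = [8, 8, -8] / 4 = (2, 2, -2).
Expanding (2, 3, -3) ⊗ (2, 1, 2) ⊗ (2, 2, -2) reproduces all 27 entries of T, so T = (2, 3, -3) ⊗ (2, 1, 2) ⊗ (2, 2, -2) and rank(T) ≤ 1.
Equivalently every frontal slice T[:,:,k] is c[k] times the rank-1 matrix (2, 3, -3) ⊗ (2, 1, 2). So T has rank 1 (it is nonzero).

Yes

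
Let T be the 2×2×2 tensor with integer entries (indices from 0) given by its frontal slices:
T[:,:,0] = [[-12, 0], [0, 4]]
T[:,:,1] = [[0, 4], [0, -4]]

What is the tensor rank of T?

Lower bound: the mode-1 unfolding of T (rows indexed by i, columns by (j,k) = (0,0), (0,1), (1,0), (1,1)) is [[-12, 0, 0, 4], [0, 0, 4, -4]].
There the 2×2 minor on rows i ∈ {0, 1}, columns (j,k) ∈ {(0,0), (1,0)} is det [[-12, 0], [0, 4]] = -48 ≠ 0, so this unfolding has rank ≥ 2; CP rank is at least every unfolding rank, so rank(T) ≥ 2. (Flattening ranks never certify an upper bound on CP rank; for that we must actually write T with 2 rank-1 terms.)
Upper bound — finding two terms. Write S_k = T[:,:,k] for the frontal slices: S₀ = [[-12, 0], [0, 4]], S₁ = [[0, 4], [0, -4]].
If T = a₁ ⊗ b₁ ⊗ c₁ + a₂ ⊗ b₂ ⊗ c₂ then each S_k = c₁[k]·a₁b₁ᵀ + c₂[k]·a₂b₂ᵀ. S₀ and S₁ are linearly independent, so a₁b₁ᵀ and a₂b₂ᵀ must span the same plane of matrices: they are the rank-1 matrices of the form x·S₀ + y·S₁.
det(x·S₀ + y·S₁) is −48·x² + 48·xy = (-48)·(x − y)(x), vanishing at (x:y) = (1:1) and (0:1).
M₁ = S₀ + S₁ = [[-12, 4], [0, 0]] = (-4)·(1, 0)(3, -1)ᵀ and M₂ = S₁ = [[0, 4], [0, -4]] = 4·(1, -1)(0, 1)ᵀ, so take a₁ = (1, 0), b₁ = (3, -1), a₂ = (1, -1), b₂ = (0, 1).
Each slice is an integer combination of E₁ = a₁b₁ᵀ and E₂ = a₂b₂ᵀ: S₀ = −4·E₁ − 4·E₂, S₁ = 4·E₂; reading off coefficients, c₁ = (-4, 0) and c₂ = (-4, 4).
Hence T = (1, 0) ⊗ (3, -1) ⊗ (-4, 0) + (1, -1) ⊗ (0, 1) ⊗ (-4, 4), so rank(T) ≤ 2.
These bounds meet, so rank(T) = 2.

2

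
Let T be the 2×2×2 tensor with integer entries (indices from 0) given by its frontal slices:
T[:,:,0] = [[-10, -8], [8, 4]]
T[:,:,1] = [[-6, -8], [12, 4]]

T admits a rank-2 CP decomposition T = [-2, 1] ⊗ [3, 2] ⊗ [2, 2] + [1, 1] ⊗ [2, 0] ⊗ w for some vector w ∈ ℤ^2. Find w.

w = [1, 3]

Subtract the known terms from T to get the rank-1 residual R = [1, 1] ⊗ [2, 0] ⊗ w, so R[i,j,k] = a[i]·b[j]·w[k]. Pick indices with nonzero a[0]·b[0] = (1)·(2) = 2. Only the fibre through (0,0,·) is needed: R[0,0,:] = T[0,0,:] − Σₗ aₗ[0]bₗ[0]cₗ = [-10, -6] − (-2)·(3)·[2, 2] = [2, 6]. Then w[k] = R[0,0,k] / 2 for each k, giving w = [2, 6] / 2 = [1, 3].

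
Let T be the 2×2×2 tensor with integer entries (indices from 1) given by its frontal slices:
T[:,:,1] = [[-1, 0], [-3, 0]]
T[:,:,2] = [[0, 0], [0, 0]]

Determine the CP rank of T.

1

Lower bound: T ≠ 0 (e.g. T[1,1,1] = -1), so rank(T) ≥ 1.
Upper bound: if T = a ⊗ b ⊗ c then every fibre of T is a multiple of the corresponding factor, so read the factors off the fibres through the nonzero entry T[1,1,1] = -1.
The mode-1 fibre T[:,1,1] = [-1, -3] gives a = [1, 3] (primitive direction); the mode-2 fibre T[1,:,1] = [-1, 0] gives b = [1, 0]; then c[k] = T[1,1,k] / (a[1]·b[1]) = [-1, 0] / 1 = [-1, 0].
Expanding [1, 3] ⊗ [1, 0] ⊗ [-1, 0] reproduces all 8 entries of T, so T = [1, 3] ⊗ [1, 0] ⊗ [-1, 0] and rank(T) ≤ 1.
These bounds meet, so rank(T) = 1.
Check entry T[2,1,2] = 0: (3)·(1)·(0) = 0.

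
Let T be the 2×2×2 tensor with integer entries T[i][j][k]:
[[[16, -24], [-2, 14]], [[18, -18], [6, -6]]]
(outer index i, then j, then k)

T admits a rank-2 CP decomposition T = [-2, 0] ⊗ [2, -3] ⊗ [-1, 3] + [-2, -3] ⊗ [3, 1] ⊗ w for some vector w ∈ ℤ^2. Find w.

w = [-2, 2]

Subtract the known terms from T to get the rank-1 residual R = [-2, -3] ⊗ [3, 1] ⊗ w, so R[i,j,k] = a[i]·b[j]·w[k]. Pick indices with nonzero a[0]·b[0] = (-2)·(3) = -6. Only the fibre through (0,0,·) is needed: R[0,0,:] = T[0,0,:] − Σₗ aₗ[0]bₗ[0]cₗ = [16, -24] − (-2)·(2)·[-1, 3] = [12, -12]. Then w[k] = R[0,0,k] / -6 for each k, giving w = [12, -12] / -6 = [-2, 2].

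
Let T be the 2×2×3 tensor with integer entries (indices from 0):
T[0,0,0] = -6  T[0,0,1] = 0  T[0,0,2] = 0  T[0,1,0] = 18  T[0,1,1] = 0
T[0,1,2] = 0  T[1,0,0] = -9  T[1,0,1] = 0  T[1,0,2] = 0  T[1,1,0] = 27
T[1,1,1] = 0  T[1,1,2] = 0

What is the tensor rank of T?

1

Lower bound: T ≠ 0 (e.g. T[0,0,0] = -6), so rank(T) ≥ 1.
Upper bound: if T = a ⊗ b ⊗ c then every fibre of T is a multiple of the corresponding factor, so read the factors off the fibres through the nonzero entry T[0,0,0] = -6.
The mode-1 fibre T[:,0,0] = [-6, -9] gives a = [2, 3] (primitive direction); the mode-2 fibre T[0,:,0] = [-6, 18] gives b = [1, -3]; then c[k] = T[0,0,k] / (a[0]·b[0]) = [-6, 0, 0] / 2 = [-3, 0, 0].
Expanding [2, 3] ⊗ [1, -3] ⊗ [-3, 0, 0] reproduces all 12 entries of T, so T = [2, 3] ⊗ [1, -3] ⊗ [-3, 0, 0] and rank(T) ≤ 1.
These bounds meet, so rank(T) = 1.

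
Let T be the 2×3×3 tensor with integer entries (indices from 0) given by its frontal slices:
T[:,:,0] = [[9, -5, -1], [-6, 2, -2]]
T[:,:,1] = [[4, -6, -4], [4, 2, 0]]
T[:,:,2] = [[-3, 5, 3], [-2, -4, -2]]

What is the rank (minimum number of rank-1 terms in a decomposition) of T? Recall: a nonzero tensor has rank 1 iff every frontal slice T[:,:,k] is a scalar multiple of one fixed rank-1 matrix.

Lower bound: the mode-2 unfolding of T (rows indexed by j, columns by (i,k) = (0,0), (0,1), (0,2), (1,0), (1,1), (1,2)) is [[9, 4, -3, -6, 4, -2], [-5, -6, 5, 2, 2, -4], [-1, -4, 3, -2, 0, -2]].
There the 3×3 minor on rows j ∈ {0, 1, 2}, columns (i,k) ∈ {(0,0), (0,1), (0,2)} is det [[9, 4, -3], [-5, -6, 5], [-1, -4, 3]] = 16 ≠ 0, so this unfolding has rank ≥ 3; CP rank is at least every unfolding rank, so rank(T) ≥ 3. (Flattening ranks never certify an upper bound on CP rank; for that we must actually write T with 3 rank-1 terms.)
Upper bound: T is a sum of 3 rank-1 terms, T = [1, -2] ⊗ [1, 1, 1] ⊗ [0, -2, 2] + [1, -1] ⊗ [2, -1, 0] ⊗ [4, 2, -2] + [1, 2] ⊗ [1, -1, -1] ⊗ [1, 2, -1] (written with every a and b primitive with positive leading entry and the scale carried by c; CP decompositions are not unique, and this one is verified by expanding entrywise), so rank(T) ≤ 3.
These bounds meet, so rank(T) = 3.

3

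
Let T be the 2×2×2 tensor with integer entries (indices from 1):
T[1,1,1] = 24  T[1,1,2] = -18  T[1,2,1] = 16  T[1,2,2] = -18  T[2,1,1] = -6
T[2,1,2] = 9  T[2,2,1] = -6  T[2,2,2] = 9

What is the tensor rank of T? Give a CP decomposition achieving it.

rank(T) = 2

Lower bound: the mode-1 unfolding of T (rows indexed by i, columns by (j,k) = (1,1), (1,2), (2,1), (2,2)) is [[24, -18, 16, -18], [-6, 9, -6, 9]].
There the 2×2 minor on rows i ∈ {1, 2}, columns (j,k) ∈ {(1,1), (1,2)} is det [[24, -18], [-6, 9]] = 108 ≠ 0, so this unfolding has rank ≥ 2; CP rank is at least every unfolding rank, so rank(T) ≥ 2. (Flattening ranks never certify an upper bound on CP rank; for that we must actually write T with 2 rank-1 terms.)
Upper bound — finding two terms. Write S_k = T[:,:,k] for the frontal slices: S₁ = [[24, 16], [-6, -6]], S₂ = [[-18, -18], [9, 9]].
If T = a₁ ⊗ b₁ ⊗ c₁ + a₂ ⊗ b₂ ⊗ c₂ then each S_k = c₁[k]·a₁b₁ᵀ + c₂[k]·a₂b₂ᵀ. S₁ and S₂ are linearly independent, so a₁b₁ᵀ and a₂b₂ᵀ must span the same plane of matrices: they are the rank-1 matrices of the form x·S₁ + y·S₂.
det(x·S₁ + y·S₂) is −48·x² + 72·xy = (-24)·(2·x − 3·y)(x), vanishing at (x:y) = (3:2) and (0:1).
M₁ = 3·S₁ + 2·S₂ = [[36, 12], [0, 0]] = 12·[1, 0][3, 1]ᵀ and M₂ = S₂ = [[-18, -18], [9, 9]] = (-9)·[2, -1][1, 1]ᵀ, so take a₁ = [1, 0], b₁ = [3, 1], a₂ = [2, -1], b₂ = [1, 1].
Each slice is an integer combination of E₁ = a₁b₁ᵀ and E₂ = a₂b₂ᵀ: S₁ = 4·E₁ + 6·E₂, S₂ = −9·E₂; reading off coefficients, c₁ = [4, 0] and c₂ = [6, -9].
Hence T = [1, 0] ⊗ [3, 1] ⊗ [4, 0] + [2, -1] ⊗ [1, 1] ⊗ [6, -9], so rank(T) ≤ 2.
These bounds meet, so rank(T) = 2.
Check entry T[2,2,2] = 9: (0)·(1)·(0) + (-1)·(1)·(-9) = 9.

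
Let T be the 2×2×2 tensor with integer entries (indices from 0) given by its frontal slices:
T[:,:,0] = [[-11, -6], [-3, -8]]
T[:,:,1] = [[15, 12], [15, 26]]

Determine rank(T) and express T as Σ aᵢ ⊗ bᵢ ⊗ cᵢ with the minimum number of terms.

Lower bound: in the mode-2 unfolding of T (rows indexed by j, columns by (i,k)) the 2×2 minor on rows j ∈ {0, 1}, columns (i,k) ∈ {(0,0), (0,1)} is det [[-11, 15], [-6, 12]] = -42 ≠ 0, so that unfolding has rank ≥ 2 and hence rank(T) ≥ 2 (CP rank is at least every unfolding rank, though it can be larger).
Upper bound: with S_k = T[:,:,k], the two rank-1 terms a₁b₁ᵀ, a₂b₂ᵀ are the rank-1 members of the pencil x·S₀ + y·S₁.
det(x·S₀ + y·S₁) is 70·x² − 280·xy + 210·y² = 70·(x − 3·y)(x − y), vanishing at (x:y) = (3:1) and (1:1).
M₁ = 3·S₀ + S₁ = [[-18, -6], [6, 2]] = (-2)·[3, -1][3, 1]ᵀ and M₂ = S₀ + S₁ = [[4, 6], [12, 18]] = 2·[1, 3][2, 3]ᵀ, so take a₁ = [3, -1], b₁ = [3, 1], a₂ = [1, 3], b₂ = [2, 3].
Each slice is an integer combination of E₁ = a₁b₁ᵀ and E₂ = a₂b₂ᵀ: S₀ = −E₁ − E₂, S₁ = E₁ + 3·E₂; reading off coefficients, c₁ = [-1, 1] and c₂ = [-1, 3].
Hence T = [3, -1] ⊗ [3, 1] ⊗ [-1, 1] + [1, 3] ⊗ [2, 3] ⊗ [-1, 3], so rank(T) ≤ 2.
These bounds meet, so rank(T) = 2.

rank(T) = 2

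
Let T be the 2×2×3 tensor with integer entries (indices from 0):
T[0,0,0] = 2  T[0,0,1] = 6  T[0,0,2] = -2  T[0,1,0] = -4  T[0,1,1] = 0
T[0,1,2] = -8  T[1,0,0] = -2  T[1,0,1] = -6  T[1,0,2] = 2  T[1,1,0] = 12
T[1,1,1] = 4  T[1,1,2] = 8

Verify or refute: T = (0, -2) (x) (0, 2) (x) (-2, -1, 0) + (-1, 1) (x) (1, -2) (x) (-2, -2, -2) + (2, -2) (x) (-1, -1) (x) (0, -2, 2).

Reconstruct entrywise from the claimed factors. For example, T[1,1,0] = 12 and Σₗ aₗ[1]bₗ[1]cₗ[0] = (-2)·(2)·(-2) + (1)·(-2)·(-2) + (-2)·(-1)·(0) = 12; checking all 12 entries, every one matches. The claim holds.

Yes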